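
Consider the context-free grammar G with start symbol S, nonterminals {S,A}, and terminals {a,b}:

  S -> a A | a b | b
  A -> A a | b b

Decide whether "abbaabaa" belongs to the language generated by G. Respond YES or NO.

Convert to CNF:
  S -> T0 A | T0 T1 | b
  A -> A T0 | T1 T1
  T0 -> a
  T1 -> b

CYK table (by increasing span):
  [0..0]={T0}  "a"  orig:{}
  [1..1]={S,T1}  "b"  orig:{S}
  [2..2]={S,T1}  "b"  orig:{S}
  [3..3]={T0}  "a"  orig:{}
  [4..4]={T0}  "a"  orig:{}
  [5..5]={S,T1}  "b"  orig:{S}
  [6..6]={T0}  "a"  orig:{}
  [7..7]={T0}  "a"  orig:{}
  [0..1]={S}  "ab"
  [1..2]={A}  "bb"
  [2..3]=∅  "ba"
  [3..4]=∅  "aa"
  [4..5]={S}  "ab"
  [5..6]=∅  "ba"
  [6..7]=∅  "aa"
  [0..2]={S}  "abb"
  [1..3]={A}  "bba"
  [2..4]=∅  "baa"
  [3..5]=∅  "aab"
  [4..6]=∅  "aba"
  [5..7]=∅  "baa"
  [0..3]={S}  "abba"
  [1..4]={A}  "bbaa"
  [2..5]=∅  "baab"
  [3..6]=∅  "aaba"
  [4..7]=∅  "abaa"
  [0..4]={S}  "abbaa"
  [1..5]=∅  "bbaab"
  [2..6]=∅  "baaba"
  [3..7]=∅  "aabaa"
  [0..5]=∅  "abbaab"
  [1..6]=∅  "bbaaba"
  [2..7]=∅  "baabaa"
  [0..6]=∅  "abbaaba"
  [1..7]=∅  "bbaabaa"
  [0..7]=∅  "abbaabaa"

S ∉ T[0,7] ⇒ NO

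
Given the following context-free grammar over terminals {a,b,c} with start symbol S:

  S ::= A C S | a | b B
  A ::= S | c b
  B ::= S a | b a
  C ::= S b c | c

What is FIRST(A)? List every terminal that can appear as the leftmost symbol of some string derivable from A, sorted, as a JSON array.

Compute FIRST by fixpoint:
[1]
  A via A→c b: +{c}
  B via B→b a: +{b}
  C via C→c: +{c}
  S via S→A C S: +{c}
  S via S→a: +{a}
  S via S→b B: +{b}
  FIRST[S]={a,b,c}  FIRST[A]={c}  FIRST[B]={b}  FIRST[C]={c}
[2]
  A via A→S: +{a,b}
  B via B→S a: +{a,c}
  C via C→S b c: +{a,b}
  FIRST[S]={a,b,c}  FIRST[A]={a,b,c}  FIRST[B]={a,b,c}  FIRST[C]={a,b,c}
[3] — fixpoint
  FIRST[S]={a,b,c}  FIRST[A]={a,b,c}  FIRST[B]={a,b,c}  FIRST[C]={a,b,c}

FIRST(A) = ["a", "b", "c"]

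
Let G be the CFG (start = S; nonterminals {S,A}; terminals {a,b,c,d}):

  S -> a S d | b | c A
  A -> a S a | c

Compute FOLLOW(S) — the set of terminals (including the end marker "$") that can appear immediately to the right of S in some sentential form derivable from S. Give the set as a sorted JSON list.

FIRST sets, iterate to fixpoint:
pass 1:
  A via A→a S a: +{a}
  A via A→c: +{c}
  S via S→a S d: +{a}
  S via S→b: +{b}
  S via S→c A: +{c}
  S: {a,b,c}  A: {a,c}
pass 2: — fixpoint
  S: {a,b,c}  A: {a,c}

Compute FOLLOW by fixpoint:
initialize: $ ∈ FOLLOW(S)
iter 1:
  A→a S a: FOLLOW(S) ⊇ FIRST(a) = {a}; new: +{a}
  S→a S d: FOLLOW(S) ⊇ FIRST(d) = {d}; new: +{d}
  S→c A: FOLLOW(A) ⊇ FOLLOW(S) ⊇ {$,a,d}; new: +{$,a,d}
  S: {$,a,d}  A: {$,a,d}
iter 2: (stable)
  S: {$,a,d}  A: {$,a,d}

FOLLOW(S) = ["$", "a", "d"]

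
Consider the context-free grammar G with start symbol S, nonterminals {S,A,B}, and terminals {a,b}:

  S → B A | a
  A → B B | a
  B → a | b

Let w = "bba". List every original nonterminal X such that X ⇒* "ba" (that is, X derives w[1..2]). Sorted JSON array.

Convert to CNF:
  S -> B A | a
  A -> B B | a
  B -> a | b

CYK fill, restricted to cells inside w[1..2]:
  T[1,1] 'b' = {B}
  T[2,2] 'a' = {A,B,S}
  T[1,2] 'ba' = {A,S}

Original NTs in T[1,2] deriving "ba": ["A", "S"]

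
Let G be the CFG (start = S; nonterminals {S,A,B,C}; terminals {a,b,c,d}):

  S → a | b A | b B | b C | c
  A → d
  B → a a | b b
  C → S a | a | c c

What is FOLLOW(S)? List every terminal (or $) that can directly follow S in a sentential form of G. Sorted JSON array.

Compute FIRST by fixpoint:
round 1:
  A via A→d: +{d}
  B via B→a a: +{a}
  B via B→b b: +{b}
  C via C→a: +{a}
  C via C→c c: +{c}
  S via S→a: +{a}
  S via S→b A: +{b}
  S via S→c: +{c}
  S: {a,b,c}  A: {d}  B: {a,b}  C: {a,c}
round 2:
  C via C→S a: +{b}
  S: {a,b,c}  A: {d}  B: {a,b}  C: {a,b,c}
round 3: done
  S: {a,b,c}  A: {d}  B: {a,b}  C: {a,b,c}

FOLLOW iteration:
seed FOLLOW(S) with $
[1]
  C→S a: FOLLOW(S) ⊇ FIRST(a) = {a}; new: +{a}
  S→b A: FOLLOW(A) ⊇ FOLLOW(S) ⊇ {$,a}; new: +{$,a}
  S→b B: FOLLOW(B) ⊇ FOLLOW(S) ⊇ {$,a}; new: +{$,a}
  S→b C: FOLLOW(C) ⊇ FOLLOW(S) ⊇ {$,a}; new: +{$,a}
  S: {$,a}  A: {$,a}  B: {$,a}  C: {$,a}
[2] — fixpoint
  S: {$,a}  A: {$,a}  B: {$,a}  C: {$,a}

FOLLOW(S) = ["$", "a"]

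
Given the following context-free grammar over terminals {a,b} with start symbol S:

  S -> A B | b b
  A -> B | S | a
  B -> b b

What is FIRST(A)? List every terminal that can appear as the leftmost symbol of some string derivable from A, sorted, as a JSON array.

FIRST sets, iterate to fixpoint:
iter 1:
  A via A→a: +{a}
  B via B→b b: +{b}
  S via S→A B: +{a}
  S via S→b b: +{b}
  S: {a,b}  A: {a}  B: {b}
iter 2:
  A via A→B: +{b}
  S: {a,b}  A: {a,b}  B: {b}
iter 3: — fixpoint
  S: {a,b}  A: {a,b}  B: {b}

FIRST(A) = ["a", "b"]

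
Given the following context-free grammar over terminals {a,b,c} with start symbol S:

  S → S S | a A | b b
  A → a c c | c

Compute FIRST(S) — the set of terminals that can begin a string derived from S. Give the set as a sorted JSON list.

FIRST sets, iterate to fixpoint:
iter 1:
  A via A→a c c: +{a}
  A via A→c: +{c}
  S via S→a A: +{a}
  S via S→b b: +{b}
  S: {a,b}  A: {a,c}
iter 2: done
  S: {a,b}  A: {a,c}

FIRST(S) = ["a", "b"]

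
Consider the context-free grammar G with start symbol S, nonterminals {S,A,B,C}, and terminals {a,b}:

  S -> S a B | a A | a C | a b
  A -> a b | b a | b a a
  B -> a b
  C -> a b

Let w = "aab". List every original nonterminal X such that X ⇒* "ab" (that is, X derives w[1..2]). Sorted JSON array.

CNF form of G:
  S -> S X3 | T0 A | T0 C | T0 T1
  A -> T0 T1 | T1 T0 | T1 X2
  B -> T0 T1
  C -> T0 T1
  T0 -> a
  T1 -> b
  X2 -> T0 T0
  X3 -> T0 B

Fill CYK table bottom-up, restricted to cells inside w[1..2]:
  [1..1]={T0}  "a"  orig:{}
  [2..2]={T1}  "b"  orig:{}
  [1..2]={A,B,C,S}  "ab"

Original NTs in T[1,2] deriving "ab": ["A", "B", "C", "S"]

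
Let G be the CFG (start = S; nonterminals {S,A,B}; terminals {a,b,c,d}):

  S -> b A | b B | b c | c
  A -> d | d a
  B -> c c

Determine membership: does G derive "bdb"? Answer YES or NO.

Convert to CNF:
  S -> T3 A | T3 B | T3 T2 | c
  A -> T0 T1 | d
  B -> T2 T2
  T0 -> d
  T1 -> a
  T2 -> c
  T3 -> b

Fill CYK table bottom-up:
  T[0,0] 'b' = {T3}  orig:{}
  T[1,1] 'd' = {A,T0}  orig:{A}
  T[2,2] 'b' = {T3}  orig:{}
  T[0,1] 'bd' = {S}
  T[1,2] 'db' = ∅
  T[0,2] 'bdb' = ∅

S ∉ T[0,2] ⇒ NO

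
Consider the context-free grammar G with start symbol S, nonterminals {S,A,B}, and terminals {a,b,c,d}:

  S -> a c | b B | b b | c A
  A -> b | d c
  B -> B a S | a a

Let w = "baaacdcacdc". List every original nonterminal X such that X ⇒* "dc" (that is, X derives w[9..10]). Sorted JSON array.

Convert to CNF:
  S -> T1 A | T2 T1 | T3 B | T3 T3
  A -> T0 T1 | b
  B -> B X4 | T2 T2
  T0 -> d
  T1 -> c
  T2 -> a
  T3 -> b
  X4 -> T2 S

Fill CYK table bottom-up — only the sub-triangle for w[9..10]:
  T[9,9] 'd' = {T0}  orig:{}
  T[10,10] 'c' = {T1}  orig:{}
  T[9,10] 'dc' = {A}

Original NTs in T[9,10] deriving "dc": ["A"]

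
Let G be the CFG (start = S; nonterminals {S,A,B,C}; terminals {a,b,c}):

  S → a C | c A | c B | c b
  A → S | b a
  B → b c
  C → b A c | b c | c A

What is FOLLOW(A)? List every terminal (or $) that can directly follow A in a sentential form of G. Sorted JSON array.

FIRST sets, iterate to fixpoint:
pass 1:
  A via A→b a: +{b}
  B via B→b c: +{b}
  C via C→b A c: +{b}
  C via C→c A: +{c}
  S via S→a C: +{a}
  S via S→c A: +{c}
  S: {a,c}  A: {b}  B: {b}  C: {b,c}
pass 2:
  A via A→S: +{a,c}
  S: {a,c}  A: {a,b,c}  B: {b}  C: {b,c}
pass 3: done
  S: {a,c}  A: {a,b,c}  B: {b}  C: {b,c}

FOLLOW iteration:
FOLLOW(S) := {$}
round 1:
  C→b A c: FOLLOW(A) ⊇ FIRST(c) = {c}; new: +{c}
  S→a C: FOLLOW(C) ⊇ FOLLOW(S) ⊇ {$}; new: +{$}
  S→c A: FOLLOW(A) ⊇ FOLLOW(S) ⊇ {$}; new: +{$}
  S→c B: FOLLOW(B) ⊇ FOLLOW(S) ⊇ {$}; new: +{$}
  S: {$}  A: {$,c}  B: {$}  C: {$}
round 2:
  A→S: FOLLOW(S) ⊇ FOLLOW(A) ⊇ {$,c}; new: +{c}
  S→a C: FOLLOW(C) ⊇ FOLLOW(S) ⊇ {$,c}; new: +{c}
  S→c B: FOLLOW(B) ⊇ FOLLOW(S) ⊇ {$,c}; new: +{c}
  S: {$,c}  A: {$,c}  B: {$,c}  C: {$,c}
round 3: done
  S: {$,c}  A: {$,c}  B: {$,c}  C: {$,c}

FOLLOW(A) = ["$", "c"]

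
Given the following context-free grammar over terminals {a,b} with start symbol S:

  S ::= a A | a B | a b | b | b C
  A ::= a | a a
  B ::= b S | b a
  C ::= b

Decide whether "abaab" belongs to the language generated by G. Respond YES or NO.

Convert to CNF:
  S -> T0 A | T0 B | T0 T1 | T1 C | b
  A -> T0 T0 | a
  B -> T1 S | T1 T0
  C -> b
  T0 -> a
  T1 -> b

CYK table (by increasing span):
  [0..0]={A,T0}  "a"  orig:{A}
  [1..1]={C,S,T1}  "b"  orig:{C,S}
  [2..2]={A,T0}  "a"  orig:{A}
  [3..3]={A,T0}  "a"  orig:{A}
  [4..4]={C,S,T1}  "b"  orig:{C,S}
  [0..1]={S}  "ab"
  [1..2]={B}  "ba"
  [2..3]={A,S}  "aa"
  [3..4]={S}  "ab"
  [0..2]={S}  "aba"
  [1..3]={B}  "baa"
  [2..4]=∅  "aab"
  [0..3]={S}  "abaa"
  [1..4]=∅  "baab"
  [0..4]=∅  "abaab"

S ∉ T[0,4] ⇒ NO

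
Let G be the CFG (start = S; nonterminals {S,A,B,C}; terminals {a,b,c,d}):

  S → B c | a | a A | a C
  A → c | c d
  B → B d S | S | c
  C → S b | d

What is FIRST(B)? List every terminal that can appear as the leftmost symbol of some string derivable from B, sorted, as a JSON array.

Compute FIRST by fixpoint:
iter 1:
  A via A→c: +{c}
  B via B→c: +{c}
  C via C→d: +{d}
  S via S→B c: +{c}
  S via S→a: +{a}
  FIRST[S]={a,c}  FIRST[A]={c}  FIRST[B]={c}  FIRST[C]={d}
iter 2:
  B via B→S: +{a}
  C via C→S b: +{a,c}
  FIRST[S]={a,c}  FIRST[A]={c}  FIRST[B]={a,c}  FIRST[C]={a,c,d}
iter 3: done
  FIRST[S]={a,c}  FIRST[A]={c}  FIRST[B]={a,c}  FIRST[C]={a,c,d}

FIRST(B) = ["a", "c"]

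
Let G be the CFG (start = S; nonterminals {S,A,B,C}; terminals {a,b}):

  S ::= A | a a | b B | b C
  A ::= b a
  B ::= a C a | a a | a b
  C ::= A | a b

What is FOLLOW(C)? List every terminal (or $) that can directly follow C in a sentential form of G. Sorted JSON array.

FIRST sets, iterate to fixpoint:
round 1:
  A via A→b a: +{b}
  B via B→a C a: +{a}
  C via C→A: +{b}
  C via C→a b: +{a}
  S via S→A: +{b}
  S via S→a a: +{a}
  FIRST[S]={a,b}  FIRST[A]={b}  FIRST[B]={a}  FIRST[C]={a,b}
round 2: done
  FIRST[S]={a,b}  FIRST[A]={b}  FIRST[B]={a}  FIRST[C]={a,b}

FOLLOW iteration:
seed FOLLOW(S) with $
pass 1:
  B→a C a: FOLLOW(C) ⊇ FIRST(a) = {a}; new: +{a}
  C→A: FOLLOW(A) ⊇ FOLLOW(C) ⊇ {a}; new: +{a}
  S→A: FOLLOW(A) ⊇ FOLLOW(S) ⊇ {$}; new: +{$}
  S→b B: FOLLOW(B) ⊇ FOLLOW(S) ⊇ {$}; new: +{$}
  S→b C: FOLLOW(C) ⊇ FOLLOW(S) ⊇ {$}; new: +{$}
  FOLLOW(S)={$}  FOLLOW(A)={$,a}  FOLLOW(B)={$}  FOLLOW(C)={$,a}
pass 2: done
  FOLLOW(S)={$}  FOLLOW(A)={$,a}  FOLLOW(B)={$}  FOLLOW(C)={$,a}

FOLLOW(C) = ["$", "a"]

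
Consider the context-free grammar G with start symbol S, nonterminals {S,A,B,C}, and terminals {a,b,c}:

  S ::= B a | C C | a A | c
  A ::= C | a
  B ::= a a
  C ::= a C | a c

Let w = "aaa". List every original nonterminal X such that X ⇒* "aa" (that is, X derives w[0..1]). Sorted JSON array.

Convert to CNF:
  S -> B T0 | C C | T0 A | c
  A -> T0 C | T0 T1 | a
  B -> T0 T0
  C -> T0 C | T0 T1
  T0 -> a
  T1 -> c

CYK fill, restricted to cells inside w[0..1]:
  [0..0]={A,T0}  "a"  orig:{A}
  [1..1]={A,T0}  "a"  orig:{A}
  [0..1]={B,S}  "aa"

Original NTs in T[0,1] deriving "aa": ["B", "S"]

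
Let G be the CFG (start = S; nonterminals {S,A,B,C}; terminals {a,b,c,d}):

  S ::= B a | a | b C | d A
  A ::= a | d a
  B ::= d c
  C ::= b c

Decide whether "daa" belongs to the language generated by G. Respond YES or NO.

Convert to CNF:
  S -> B T1 | T0 A | T3 C | a
  A -> T0 T1 | a
  B -> T0 T2
  C -> T3 T2
  T0 -> d
  T1 -> a
  T2 -> c
  T3 -> b

Fill CYK table bottom-up:
  T[0,0] 'd' = {T0}  orig:{}
  T[1,1] 'a' = {A,S,T1}  orig:{A,S}
  T[2,2] 'a' = {A,S,T1}  orig:{A,S}
  T[0,1] 'da' = {A,S}
  T[1,2] 'aa' = ∅
  T[0,2] 'daa' = ∅

S ∉ T[0,2] ⇒ NO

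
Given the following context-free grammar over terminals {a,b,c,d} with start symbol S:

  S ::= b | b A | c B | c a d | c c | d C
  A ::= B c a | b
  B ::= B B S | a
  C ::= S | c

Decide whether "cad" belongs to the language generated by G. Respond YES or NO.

CNF form of G:
  S -> T0 B | T0 T0 | T0 X7 | T2 A | T3 C | b
  A -> B X4 | b
  B -> B X5 | a
  C -> T0 B | T0 T0 | T0 X6 | T2 A | T3 C | b | c
  T0 -> c
  T1 -> a
  T2 -> b
  T3 -> d
  X4 -> T0 T1
  X5 -> B S
  X6 -> T1 T3
  X7 -> T1 T3

CYK fill:
  T[0,0] 'c' = {C,T0}  orig:{C}
  T[1,1] 'a' = {B,T1}  orig:{B}
  T[2,2] 'd' = {T3}  orig:{}
  T[0,1] 'ca' = {C,S,X4}  orig:{C,S}
  T[1,2] 'ad' = {X6,X7}  orig:{}
  T[0,2] 'cad' = {C,S}

S ∈ T[0,2] ⇒ YES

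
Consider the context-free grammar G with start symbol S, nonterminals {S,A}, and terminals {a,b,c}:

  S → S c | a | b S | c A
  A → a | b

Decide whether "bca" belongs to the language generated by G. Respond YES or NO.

CNF form of G:
  S -> S T0 | T0 A | T1 S | a
  A -> a | b
  T0 -> c
  T1 -> b

Fill CYK table bottom-up:
  cell(0,0) b: {A,T1}  orig:{A}
  cell(1,1) c: {T0}  orig:{}
  cell(2,2) a: {A,S}
  cell(0,1) bc: ∅
  cell(1,2) ca: {S}
  cell(0,2) bca: {S}

S ∈ T[0,2] ⇒ YES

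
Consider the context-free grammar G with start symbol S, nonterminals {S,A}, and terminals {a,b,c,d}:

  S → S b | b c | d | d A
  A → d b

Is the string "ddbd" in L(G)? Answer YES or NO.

Convert to CNF:
  S -> S T1 | T0 A | T1 T2 | d
  A -> T0 T1
  T0 -> d
  T1 -> b
  T2 -> c

CYK table (by increasing span):
  T[0,0] 'd' = {S,T0}  orig:{S}
  T[1,1] 'd' = {S,T0}  orig:{S}
  T[2,2] 'b' = {T1}  orig:{}
  T[3,3] 'd' = {S,T0}  orig:{S}
  T[0,1] 'dd' = ∅
  T[1,2] 'db' = {A,S}
  T[2,3] 'bd' = ∅
  T[0,2] 'ddb' = {S}
  T[1,3] 'dbd' = ∅
  T[0,3] 'ddbd' = ∅

S ∉ T[0,3] ⇒ NO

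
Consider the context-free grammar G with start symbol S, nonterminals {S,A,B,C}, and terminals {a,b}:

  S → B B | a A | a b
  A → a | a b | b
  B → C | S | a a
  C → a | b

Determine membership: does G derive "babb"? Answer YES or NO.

CNF form of G:
  S -> B B | T0 A | T0 T1
  A -> T0 T1 | a | b
  B -> B B | T0 A | T0 T0 | T0 T1 | a | b
  C -> a | b
  T0 -> a
  T1 -> b

Fill CYK table bottom-up:
  [0..0]={A,B,C,T1}  "b"  orig:{A,B,C}
  [1..1]={A,B,C,T0}  "a"  orig:{A,B,C}
  [2..2]={A,B,C,T1}  "b"  orig:{A,B,C}
  [3..3]={A,B,C,T1}  "b"  orig:{A,B,C}
  [0..1]={B,S}  "ba"
  [1..2]={A,B,S}  "ab"
  [2..3]={B,S}  "bb"
  [0..2]={B,S}  "bab"
  [1..3]={B,S}  "abb"
  [0..3]={B,S}  "babb"

S ∈ T[0,3] ⇒ YES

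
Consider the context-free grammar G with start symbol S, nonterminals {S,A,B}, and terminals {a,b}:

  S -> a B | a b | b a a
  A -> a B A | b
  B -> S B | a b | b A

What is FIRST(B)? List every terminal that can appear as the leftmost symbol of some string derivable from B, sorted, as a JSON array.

FIRST sets, iterate to fixpoint:
pass 1:
  A via A→a B A: +{a}
  A via A→b: +{b}
  B via B→a b: +{a}
  B via B→b A: +{b}
  S via S→a B: +{a}
  S via S→b a a: +{b}
  FIRST[S]={a,b}  FIRST[A]={a,b}  FIRST[B]={a,b}
pass 2: (stable)
  FIRST[S]={a,b}  FIRST[A]={a,b}  FIRST[B]={a,b}

FIRST(B) = ["a", "b"]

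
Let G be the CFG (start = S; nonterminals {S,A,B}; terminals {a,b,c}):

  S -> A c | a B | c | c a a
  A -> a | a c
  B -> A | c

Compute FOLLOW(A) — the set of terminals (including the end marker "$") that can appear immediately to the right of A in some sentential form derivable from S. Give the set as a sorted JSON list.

Compute FIRST by fixpoint:
[1]
  A via A→a: +{a}
  B via B→A: +{a}
  B via B→c: +{c}
  S via S→A c: +{a}
  S via S→c: +{c}
  S: {a,c}  A: {a}  B: {a,c}
[2] (no change)
  S: {a,c}  A: {a}  B: {a,c}

FOLLOW sets:
FOLLOW(S) := {$}
iter 1:
  S→A c: FOLLOW(A) ⊇ FIRST(c) = {c}; new: +{c}
  S→a B: FOLLOW(B) ⊇ FOLLOW(S) ⊇ {$}; new: +{$}
  S: {$}  A: {c}  B: {$}
iter 2:
  B→A: FOLLOW(A) ⊇ FOLLOW(B) ⊇ {$}; new: +{$}
  S: {$}  A: {$,c}  B: {$}
iter 3: done
  S: {$}  A: {$,c}  B: {$}

FOLLOW(A) = ["$", "c"]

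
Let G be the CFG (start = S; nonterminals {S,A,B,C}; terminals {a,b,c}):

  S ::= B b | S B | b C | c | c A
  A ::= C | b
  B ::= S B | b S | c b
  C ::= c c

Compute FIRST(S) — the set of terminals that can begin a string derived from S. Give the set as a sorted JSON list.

FIRST sets, iterate to fixpoint:
iter 1:
  A via A→b: +{b}
  B via B→b S: +{b}
  B via B→c b: +{c}
  C via C→c c: +{c}
  S via S→B b: +{b,c}
  FIRST(S)={b,c}  FIRST(A)={b}  FIRST(B)={b,c}  FIRST(C)={c}
iter 2:
  A via A→C: +{c}
  FIRST(S)={b,c}  FIRST(A)={b,c}  FIRST(B)={b,c}  FIRST(C)={c}
iter 3: — fixpoint
  FIRST(S)={b,c}  FIRST(A)={b,c}  FIRST(B)={b,c}  FIRST(C)={c}

FIRST(S) = ["b", "c"]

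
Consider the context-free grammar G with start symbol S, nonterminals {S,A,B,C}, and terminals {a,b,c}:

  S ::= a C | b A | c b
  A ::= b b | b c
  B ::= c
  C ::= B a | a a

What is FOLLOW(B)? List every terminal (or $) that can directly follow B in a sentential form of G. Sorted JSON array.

FIRST sets, iterate to fixpoint:
iter 1:
  A via A→b b: +{b}
  B via B→c: +{c}
  C via C→B a: +{c}
  C via C→a a: +{a}
  S via S→a C: +{a}
  S via S→b A: +{b}
  S via S→c b: +{c}
  S: {a,b,c}  A: {b}  B: {c}  C: {a,c}
iter 2: (stable)
  S: {a,b,c}  A: {b}  B: {c}  C: {a,c}

FOLLOW sets:
FOLLOW(S) := {$}
iter 1:
  C→B a: FOLLOW(B) ⊇ FIRST(a) = {a}; new: +{a}
  S→a C: FOLLOW(C) ⊇ FOLLOW(S) ⊇ {$}; new: +{$}
  S→b A: FOLLOW(A) ⊇ FOLLOW(S) ⊇ {$}; new: +{$}
  FOLLOW[S]={$}  FOLLOW[A]={$}  FOLLOW[B]={a}  FOLLOW[C]={$}
iter 2: — fixpoint
  FOLLOW[S]={$}  FOLLOW[A]={$}  FOLLOW[B]={a}  FOLLOW[C]={$}

FOLLOW(B) = ["a"]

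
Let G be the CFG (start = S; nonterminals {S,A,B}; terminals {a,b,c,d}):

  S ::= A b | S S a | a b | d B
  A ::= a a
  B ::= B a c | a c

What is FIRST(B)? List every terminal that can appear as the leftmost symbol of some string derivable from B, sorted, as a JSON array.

FIRST iteration:
[1]
  A via A→a a: +{a}
  B via B→a c: +{a}
  S via S→A b: +{a}
  S via S→d B: +{d}
  FIRST[S]={a,d}  FIRST[A]={a}  FIRST[B]={a}
[2] done
  FIRST[S]={a,d}  FIRST[A]={a}  FIRST[B]={a}

FIRST(B) = ["a"]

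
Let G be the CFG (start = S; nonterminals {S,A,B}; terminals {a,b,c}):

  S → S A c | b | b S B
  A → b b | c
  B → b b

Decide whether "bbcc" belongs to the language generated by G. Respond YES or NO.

CNF form of G:
  S -> S X2 | T0 X3 | b
  A -> T0 T0 | c
  B -> T0 T0
  T0 -> b
  T1 -> c
  X2 -> A T1
  X3 -> S B

Fill CYK table bottom-up:
  [0..0]={S,T0}  "b"  orig:{S}
  [1..1]={S,T0}  "b"  orig:{S}
  [2..2]={A,T1}  "c"  orig:{A}
  [3..3]={A,T1}  "c"  orig:{A}
  [0..1]={A,B}  "bb"
  [1..2]=∅  "bc"
  [2..3]={X2}  "cc"  orig:{}
  [0..2]={X2}  "bbc"  orig:{}
  [1..3]={S}  "bcc"
  [0..3]=∅  "bbcc"

S ∉ T[0,3] ⇒ NO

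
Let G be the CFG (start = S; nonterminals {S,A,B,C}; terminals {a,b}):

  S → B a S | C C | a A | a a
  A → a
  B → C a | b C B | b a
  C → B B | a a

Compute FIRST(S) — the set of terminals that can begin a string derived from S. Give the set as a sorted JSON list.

Compute FIRST by fixpoint:
pass 1:
  A via A→a: +{a}
  B via B→b C B: +{b}
  C via C→B B: +{b}
  C via C→a a: +{a}
  S via S→B a S: +{b}
  S via S→C C: +{a}
  FIRST[S]={a,b}  FIRST[A]={a}  FIRST[B]={b}  FIRST[C]={a,b}
pass 2:
  B via B→C a: +{a}
  FIRST[S]={a,b}  FIRST[A]={a}  FIRST[B]={a,b}  FIRST[C]={a,b}
pass 3: — fixpoint
  FIRST[S]={a,b}  FIRST[A]={a}  FIRST[B]={a,b}  FIRST[C]={a,b}

FIRST(S) = ["a", "b"]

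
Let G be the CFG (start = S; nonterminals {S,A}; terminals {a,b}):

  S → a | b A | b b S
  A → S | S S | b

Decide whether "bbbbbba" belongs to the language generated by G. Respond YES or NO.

CNF form of G:
  S -> T0 A | T0 X2 | a
  A -> S S | T0 A | T0 X1 | a | b
  T0 -> b
  X1 -> T0 S
  X2 -> T0 S

CYK fill:
  cell(0,0) b: {A,T0}  orig:{A}
  cell(1,1) b: {A,T0}  orig:{A}
  cell(2,2) b: {A,T0}  orig:{A}
  cell(3,3) b: {A,T0}  orig:{A}
  cell(4,4) b: {A,T0}  orig:{A}
  cell(5,5) b: {A,T0}  orig:{A}
  cell(6,6) a: {A,S}
  cell(0,1) bb: {A,S}
  cell(1,2) bb: {A,S}
  cell(2,3) bb: {A,S}
  cell(3,4) bb: {A,S}
  cell(4,5) bb: {A,S}
  cell(5,6) ba: {A,S,X1,X2}  orig:{A,S}
  cell(0,2) bbb: {A,S,X1,X2}  orig:{A,S}
  cell(1,3) bbb: {A,S,X1,X2}  orig:{A,S}
  cell(2,4) bbb: {A,S,X1,X2}  orig:{A,S}
  cell(3,5) bbb: {A,S,X1,X2}  orig:{A,S}
  cell(4,6) bba: {A,S,X1,X2}  orig:{A,S}
  cell(0,3) bbbb: {A,S,X1,X2}  orig:{A,S}
  cell(1,4) bbbb: {A,S,X1,X2}  orig:{A,S}
  cell(2,5) bbbb: {A,S,X1,X2}  orig:{A,S}
  cell(3,6) bbba: {A,S,X1,X2}  orig:{A,S}
  cell(0,4) bbbbb: {A,S,X1,X2}  orig:{A,S}
  cell(1,5) bbbbb: {A,S,X1,X2}  orig:{A,S}
  cell(2,6) bbbba: {A,S,X1,X2}  orig:{A,S}
  cell(0,5) bbbbbb: {A,S,X1,X2}  orig:{A,S}
  cell(1,6) bbbbba: {A,S,X1,X2}  orig:{A,S}
  cell(0,6) bbbbbba: {A,S,X1,X2}  orig:{A,S}

S ∈ T[0,6] ⇒ YES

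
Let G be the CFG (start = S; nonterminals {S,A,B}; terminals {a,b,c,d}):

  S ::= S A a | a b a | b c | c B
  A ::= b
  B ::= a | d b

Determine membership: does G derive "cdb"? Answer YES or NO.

Convert to CNF:
  S -> S X4 | T1 T3 | T2 X5 | T3 B
  A -> b
  B -> T0 T1 | a
  T0 -> d
  T1 -> b
  T2 -> a
  T3 -> c
  X4 -> A T2
  X5 -> T1 T2

CYK fill:
  [0..0]={T3}  "c"  orig:{}
  [1..1]={T0}  "d"  orig:{}
  [2..2]={A,T1}  "b"  orig:{A}
  [0..1]=∅  "cd"
  [1..2]={B}  "db"
  [0..2]={S}  "cdb"

S ∈ T[0,2] ⇒ YES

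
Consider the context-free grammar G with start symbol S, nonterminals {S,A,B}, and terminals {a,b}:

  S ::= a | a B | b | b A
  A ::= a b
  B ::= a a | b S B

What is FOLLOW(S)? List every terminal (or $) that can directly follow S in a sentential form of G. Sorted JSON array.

Compute FIRST by fixpoint:
iter 1:
  A via A→a b: +{a}
  B via B→a a: +{a}
  B via B→b S B: +{b}
  S via S→a: +{a}
  S via S→b: +{b}
  S: {a,b}  A: {a}  B: {a,b}
iter 2: (stable)
  S: {a,b}  A: {a}  B: {a,b}

FOLLOW iteration:
FOLLOW(S) := {$}
iter 1:
  B→b S B: FOLLOW(S) ⊇ FIRST(B) = {a,b}; new: +{a,b}
  S→a B: FOLLOW(B) ⊇ FOLLOW(S) ⊇ {$,a,b}; new: +{$,a,b}
  S→b A: FOLLOW(A) ⊇ FOLLOW(S) ⊇ {$,a,b}; new: +{$,a,b}
  FOLLOW(S)={$,a,b}  FOLLOW(A)={$,a,b}  FOLLOW(B)={$,a,b}
iter 2: (stable)
  FOLLOW(S)={$,a,b}  FOLLOW(A)={$,a,b}  FOLLOW(B)={$,a,b}

FOLLOW(S) = ["$", "a", "b"]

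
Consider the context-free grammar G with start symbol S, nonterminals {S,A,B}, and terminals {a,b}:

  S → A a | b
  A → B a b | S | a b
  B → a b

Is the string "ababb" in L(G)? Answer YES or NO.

Convert to CNF:
  S -> A T0 | b
  A -> A T0 | B X2 | T0 T1 | b
  B -> T0 T1
  T0 -> a
  T1 -> b
  X2 -> T0 T1

Fill CYK table bottom-up:
  T[0,0] 'a' = {T0}  orig:{}
  T[1,1] 'b' = {A,S,T1}  orig:{A,S}
  T[2,2] 'a' = {T0}  orig:{}
  T[3,3] 'b' = {A,S,T1}  orig:{A,S}
  T[4,4] 'b' = {A,S,T1}  orig:{A,S}
  T[0,1] 'ab' = {A,B,X2}  orig:{A,B}
  T[1,2] 'ba' = {A,S}
  T[2,3] 'ab' = {A,B,X2}  orig:{A,B}
  T[3,4] 'bb' = ∅
  T[0,2] 'aba' = {A,S}
  T[1,3] 'bab' = ∅
  T[2,4] 'abb' = ∅
  T[0,3] 'abab' = {A}
  T[1,4] 'babb' = ∅
  T[0,4] 'ababb' = ∅

S ∉ T[0,4] ⇒ NO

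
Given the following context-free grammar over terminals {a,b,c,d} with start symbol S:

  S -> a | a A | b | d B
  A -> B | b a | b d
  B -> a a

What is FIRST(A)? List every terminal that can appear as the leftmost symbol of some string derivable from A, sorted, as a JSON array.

FIRST iteration:
iter 1:
  A via A→b a: +{b}
  B via B→a a: +{a}
  S via S→a: +{a}
  S via S→b: +{b}
  S via S→d B: +{d}
  S: {a,b,d}  A: {b}  B: {a}
iter 2:
  A via A→B: +{a}
  S: {a,b,d}  A: {a,b}  B: {a}
iter 3: (no change)
  S: {a,b,d}  A: {a,b}  B: {a}

FIRST(A) = ["a", "b"]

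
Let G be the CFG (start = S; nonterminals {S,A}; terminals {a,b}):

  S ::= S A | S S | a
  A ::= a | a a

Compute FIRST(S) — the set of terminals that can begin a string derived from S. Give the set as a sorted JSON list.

FIRST sets, iterate to fixpoint:
[1]
  A via A→a: +{a}
  S via S→a: +{a}
  S: {a}  A: {a}
[2] (no change)
  S: {a}  A: {a}

FIRST(S) = ["a"]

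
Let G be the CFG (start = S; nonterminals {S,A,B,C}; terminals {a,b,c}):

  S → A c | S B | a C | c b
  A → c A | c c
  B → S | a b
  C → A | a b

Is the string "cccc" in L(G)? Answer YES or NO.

Convert to CNF:
  S -> A T0 | S B | T0 T2 | T1 C
  A -> T0 A | T0 T0
  B -> A T0 | S B | T0 T2 | T1 C | T1 T2
  C -> T0 A | T0 T0 | T1 T2
  T0 -> c
  T1 -> a
  T2 -> b

CYK fill:
  T[0,0] 'c' = {T0}  orig:{}
  T[1,1] 'c' = {T0}  orig:{}
  T[2,2] 'c' = {T0}  orig:{}
  T[3,3] 'c' = {T0}  orig:{}
  T[0,1] 'cc' = {A,C}
  T[1,2] 'cc' = {A,C}
  T[2,3] 'cc' = {A,C}
  T[0,2] 'ccc' = {A,B,C,S}
  T[1,3] 'ccc' = {A,B,C,S}
  T[0,3] 'cccc' = {A,B,C,S}

S ∈ T[0,3] ⇒ YES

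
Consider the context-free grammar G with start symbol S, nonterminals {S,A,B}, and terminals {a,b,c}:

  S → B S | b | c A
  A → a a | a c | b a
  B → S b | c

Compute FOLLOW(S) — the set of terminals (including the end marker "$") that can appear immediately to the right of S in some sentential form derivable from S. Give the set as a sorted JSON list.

FIRST iteration:
round 1:
  A via A→a a: +{a}
  A via A→b a: +{b}
  B via B→c: +{c}
  S via S→B S: +{c}
  S via S→b: +{b}
  S: {b,c}  A: {a,b}  B: {c}
round 2:
  B via B→S b: +{b}
  S: {b,c}  A: {a,b}  B: {b,c}
round 3: (no change)
  S: {b,c}  A: {a,b}  B: {b,c}

FOLLOW sets:
initialize: $ ∈ FOLLOW(S)
iter 1:
  B→S b: FOLLOW(S) ⊇ FIRST(b) = {b}; new: +{b}
  S→B S: FOLLOW(B) ⊇ FIRST(S) = {b,c}; new: +{b,c}
  S→c A: FOLLOW(A) ⊇ FOLLOW(S) ⊇ {$,b}; new: +{$,b}
  FOLLOW(S)={$,b}  FOLLOW(A)={$,b}  FOLLOW(B)={b,c}
iter 2: (no change)
  FOLLOW(S)={$,b}  FOLLOW(A)={$,b}  FOLLOW(B)={b,c}

FOLLOW(S) = ["$", "b"]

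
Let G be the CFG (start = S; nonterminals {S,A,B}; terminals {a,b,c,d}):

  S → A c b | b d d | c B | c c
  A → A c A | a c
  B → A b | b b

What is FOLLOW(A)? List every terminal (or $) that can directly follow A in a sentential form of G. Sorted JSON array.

Compute FIRST by fixpoint:
iter 1:
  A via A→a c: +{a}
  B via B→A b: +{a}
  B via B→b b: +{b}
  S via S→A c b: +{a}
  S via S→b d d: +{b}
  S via S→c B: +{c}
  FIRST[S]={a,b,c}  FIRST[A]={a}  FIRST[B]={a,b}
iter 2: — fixpoint
  FIRST[S]={a,b,c}  FIRST[A]={a}  FIRST[B]={a,b}

FOLLOW sets:
FOLLOW(S) := {$}
[1]
  A→A c A: FOLLOW(A) ⊇ FIRST(c) = {c}; new: +{c}
  B→A b: FOLLOW(A) ⊇ FIRST(b) = {b}; new: +{b}
  S→c B: FOLLOW(B) ⊇ FOLLOW(S) ⊇ {$}; new: +{$}
  FOLLOW(S)={$}  FOLLOW(A)={b,c}  FOLLOW(B)={$}
[2] done
  FOLLOW(S)={$}  FOLLOW(A)={b,c}  FOLLOW(B)={$}

FOLLOW(A) = ["b", "c"]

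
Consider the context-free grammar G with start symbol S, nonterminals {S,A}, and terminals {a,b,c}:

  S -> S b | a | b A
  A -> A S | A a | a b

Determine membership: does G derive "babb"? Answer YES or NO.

Convert to CNF:
  S -> S T1 | T1 A | a
  A -> A S | A T0 | T0 T1
  T0 -> a
  T1 -> b

Fill CYK table bottom-up:
  [0..0]={T1}  "b"  orig:{}
  [1..1]={S,T0}  "a"  orig:{S}
  [2..2]={T1}  "b"  orig:{}
  [3..3]={T1}  "b"  orig:{}
  [0..1]=∅  "ba"
  [1..2]={A,S}  "ab"
  [2..3]=∅  "bb"
  [0..2]={S}  "bab"
  [1..3]={S}  "abb"
  [0..3]={S}  "babb"

S ∈ T[0,3] ⇒ YES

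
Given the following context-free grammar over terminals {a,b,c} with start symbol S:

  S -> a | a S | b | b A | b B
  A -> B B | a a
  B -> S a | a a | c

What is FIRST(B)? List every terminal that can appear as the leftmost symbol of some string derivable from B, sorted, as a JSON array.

FIRST iteration:
[1]
  A via A→a a: +{a}
  B via B→a a: +{a}
  B via B→c: +{c}
  S via S→a: +{a}
  S via S→b: +{b}
  FIRST(S)={a,b}  FIRST(A)={a}  FIRST(B)={a,c}
[2]
  A via A→B B: +{c}
  B via B→S a: +{b}
  FIRST(S)={a,b}  FIRST(A)={a,c}  FIRST(B)={a,b,c}
[3]
  A via A→B B: +{b}
  FIRST(S)={a,b}  FIRST(A)={a,b,c}  FIRST(B)={a,b,c}
[4] (no change)
  FIRST(S)={a,b}  FIRST(A)={a,b,c}  FIRST(B)={a,b,c}

FIRST(B) = ["a", "b", "c"]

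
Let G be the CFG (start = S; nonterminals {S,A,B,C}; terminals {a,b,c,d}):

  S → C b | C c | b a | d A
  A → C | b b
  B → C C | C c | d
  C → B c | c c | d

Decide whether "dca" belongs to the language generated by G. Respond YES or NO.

Convert to CNF:
  S -> C T0 | C T1 | T1 T2 | T3 A
  A -> B T0 | T0 T0 | T1 T1 | d
  B -> C C | C T0 | d
  C -> B T0 | T0 T0 | d
  T0 -> c
  T1 -> b
  T2 -> a
  T3 -> d

Fill CYK table bottom-up:
  [0..0]={A,B,C,T3}  "d"  orig:{A,B,C}
  [1..1]={T0}  "c"  orig:{}
  [2..2]={T2}  "a"  orig:{}
  [0..1]={A,B,C,S}  "dc"
  [1..2]=∅  "ca"
  [0..2]=∅  "dca"

S ∉ T[0,2] ⇒ NO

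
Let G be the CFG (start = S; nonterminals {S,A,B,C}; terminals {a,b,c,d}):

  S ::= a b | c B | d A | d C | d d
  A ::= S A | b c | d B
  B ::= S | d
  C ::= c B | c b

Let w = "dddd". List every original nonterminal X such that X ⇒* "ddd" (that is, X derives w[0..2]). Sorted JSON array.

CNF form of G:
  S -> T1 B | T2 A | T2 C | T2 T2 | T3 T0
  A -> S A | T0 T1 | T2 B
  B -> T1 B | T2 A | T2 C | T2 T2 | T3 T0 | d
  C -> T1 B | T1 T0
  T0 -> b
  T1 -> c
  T2 -> d
  T3 -> a

CYK table (by increasing span), restricted to cells inside w[0..2]:
  T[0,0] 'd' = {B,T2}  orig:{B}
  T[1,1] 'd' = {B,T2}  orig:{B}
  T[2,2] 'd' = {B,T2}  orig:{B}
  T[0,1] 'dd' = {A,B,S}
  T[1,2] 'dd' = {A,B,S}
  T[0,2] 'ddd' = {A,B,S}

Original NTs in T[0,2] deriving "ddd": ["A", "B", "S"]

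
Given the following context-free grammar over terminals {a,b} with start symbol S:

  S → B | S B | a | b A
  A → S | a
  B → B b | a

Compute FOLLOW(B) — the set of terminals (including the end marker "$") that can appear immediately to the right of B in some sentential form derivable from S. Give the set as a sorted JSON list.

FIRST sets, iterate to fixpoint:
[1]
  A via A→a: +{a}
  B via B→a: +{a}
  S via S→B: +{a}
  S via S→b A: +{b}
  FIRST[S]={a,b}  FIRST[A]={a}  FIRST[B]={a}
[2]
  A via A→S: +{b}
  FIRST[S]={a,b}  FIRST[A]={a,b}  FIRST[B]={a}
[3] — fixpoint
  FIRST[S]={a,b}  FIRST[A]={a,b}  FIRST[B]={a}

Compute FOLLOW by fixpoint:
FOLLOW(S) := {$}
[1]
  B→B b: FOLLOW(B) ⊇ FIRST(b) = {b}; new: +{b}
  S→B: FOLLOW(B) ⊇ FOLLOW(S) ⊇ {$}; new: +{$}
  S→S B: FOLLOW(S) ⊇ FIRST(B) = {a}; new: +{a}
  S→S B: FOLLOW(B) ⊇ FOLLOW(S) ⊇ {$,a}; new: +{a}
  S→b A: FOLLOW(A) ⊇ FOLLOW(S) ⊇ {$,a}; new: +{$,a}
  FOLLOW(S)={$,a}  FOLLOW(A)={$,a}  FOLLOW(B)={$,a,b}
[2] (no change)
  FOLLOW(S)={$,a}  FOLLOW(A)={$,a}  FOLLOW(B)={$,a,b}

FOLLOW(B) = ["$", "a", "b"]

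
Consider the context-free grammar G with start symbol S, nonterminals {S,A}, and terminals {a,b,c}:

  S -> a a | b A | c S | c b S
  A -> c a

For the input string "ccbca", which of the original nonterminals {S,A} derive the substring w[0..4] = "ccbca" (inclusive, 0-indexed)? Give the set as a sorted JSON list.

CNF form of G:
  S -> T0 S | T0 X3 | T1 T1 | T2 A
  A -> T0 T1
  T0 -> c
  T1 -> a
  T2 -> b
  X3 -> T2 S

CYK table (by increasing span) — only the sub-triangle for w[0..4]:
  [0..0]={T0}  "c"  orig:{}
  [1..1]={T0}  "c"  orig:{}
  [2..2]={T2}  "b"  orig:{}
  [3..3]={T0}  "c"  orig:{}
  [4..4]={T1}  "a"  orig:{}
  [0..1]=∅  "cc"
  [1..2]=∅  "cb"
  [2..3]=∅  "bc"
  [3..4]={A}  "ca"
  [0..2]=∅  "ccb"
  [1..3]=∅  "cbc"
  [2..4]={S}  "bca"
  [0..3]=∅  "ccbc"
  [1..4]={S}  "cbca"
  [0..4]={S}  "ccbca"

Original NTs in T[0,4] deriving "ccbca": ["S"]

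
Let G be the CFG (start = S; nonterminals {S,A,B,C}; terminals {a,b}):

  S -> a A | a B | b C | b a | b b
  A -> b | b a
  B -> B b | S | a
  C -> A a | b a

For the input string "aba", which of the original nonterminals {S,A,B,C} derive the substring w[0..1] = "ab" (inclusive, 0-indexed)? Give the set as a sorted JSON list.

Convert to CNF:
  S -> T0 C | T0 T0 | T0 T1 | T1 A | T1 B
  A -> T0 T1 | b
  B -> B T0 | T0 C | T0 T0 | T0 T1 | T1 A | T1 B | a
  C -> A T1 | T0 T1
  T0 -> b
  T1 -> a

CYK table (by increasing span), restricted to cells inside w[0..1]:
  T[0,0] 'a' = {B,T1}  orig:{B}
  T[1,1] 'b' = {A,T0}  orig:{A}
  T[0,1] 'ab' = {B,S}

Original NTs in T[0,1] deriving "ab": ["B", "S"]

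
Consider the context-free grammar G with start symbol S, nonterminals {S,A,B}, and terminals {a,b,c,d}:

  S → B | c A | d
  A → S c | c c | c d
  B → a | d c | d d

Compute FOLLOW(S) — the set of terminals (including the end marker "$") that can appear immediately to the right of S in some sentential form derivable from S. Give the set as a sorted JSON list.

FIRST iteration:
pass 1:
  A via A→c c: +{c}
  B via B→a: +{a}
  B via B→d c: +{d}
  S via S→B: +{a,d}
  S via S→c A: +{c}
  S: {a,c,d}  A: {c}  B: {a,d}
pass 2:
  A via A→S c: +{a,d}
  S: {a,c,d}  A: {a,c,d}  B: {a,d}
pass 3: (stable)
  S: {a,c,d}  A: {a,c,d}  B: {a,d}

Compute FOLLOW by fixpoint:
seed FOLLOW(S) with $
iter 1:
  A→S c: FOLLOW(S) ⊇ FIRST(c) = {c}; new: +{c}
  S→B: FOLLOW(B) ⊇ FOLLOW(S) ⊇ {$,c}; new: +{$,c}
  S→c A: FOLLOW(A) ⊇ FOLLOW(S) ⊇ {$,c}; new: +{$,c}
  S: {$,c}  A: {$,c}  B: {$,c}
iter 2: done
  S: {$,c}  A: {$,c}  B: {$,c}

FOLLOW(S) = ["$", "c"]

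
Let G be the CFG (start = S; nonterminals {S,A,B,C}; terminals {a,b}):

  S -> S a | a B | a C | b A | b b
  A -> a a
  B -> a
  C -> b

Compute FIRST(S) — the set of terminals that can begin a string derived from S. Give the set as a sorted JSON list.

FIRST iteration:
[1]
  A via A→a a: +{a}
  B via B→a: +{a}
  C via C→b: +{b}
  S via S→a B: +{a}
  S via S→b A: +{b}
  FIRST[S]={a,b}  FIRST[A]={a}  FIRST[B]={a}  FIRST[C]={b}
[2] (stable)
  FIRST[S]={a,b}  FIRST[A]={a}  FIRST[B]={a}  FIRST[C]={b}

FIRST(S) = ["a", "b"]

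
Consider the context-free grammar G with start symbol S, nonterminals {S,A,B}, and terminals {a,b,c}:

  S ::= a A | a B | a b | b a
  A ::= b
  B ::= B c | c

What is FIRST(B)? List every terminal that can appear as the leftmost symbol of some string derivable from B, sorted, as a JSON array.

FIRST sets, iterate to fixpoint:
iter 1:
  A via A→b: +{b}
  B via B→c: +{c}
  S via S→a A: +{a}
  S via S→b a: +{b}
  FIRST[S]={a,b}  FIRST[A]={b}  FIRST[B]={c}
iter 2: (no change)
  FIRST[S]={a,b}  FIRST[A]={b}  FIRST[B]={c}

FIRST(B) = ["c"]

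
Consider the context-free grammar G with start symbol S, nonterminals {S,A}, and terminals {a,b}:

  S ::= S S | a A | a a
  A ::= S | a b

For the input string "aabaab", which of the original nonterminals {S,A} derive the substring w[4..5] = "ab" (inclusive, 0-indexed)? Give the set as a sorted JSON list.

CNF form of G:
  S -> S S | T0 A | T0 T0
  A -> S S | T0 A | T0 T0 | T0 T1
  T0 -> a
  T1 -> b

CYK table (by increasing span), restricted to cells inside w[4..5]:
  [4..4]={T0}  "a"  orig:{}
  [5..5]={T1}  "b"  orig:{}
  [4..5]={A}  "ab"

Original NTs in T[4,5] deriving "ab": ["A"]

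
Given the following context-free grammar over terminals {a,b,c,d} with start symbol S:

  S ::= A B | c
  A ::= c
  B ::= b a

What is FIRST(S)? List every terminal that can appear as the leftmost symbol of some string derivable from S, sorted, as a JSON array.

FIRST iteration:
round 1:
  A via A→c: +{c}
  B via B→b a: +{b}
  S via S→A B: +{c}
  FIRST(S)={c}  FIRST(A)={c}  FIRST(B)={b}
round 2: — fixpoint
  FIRST(S)={c}  FIRST(A)={c}  FIRST(B)={b}

FIRST(S) = ["c"]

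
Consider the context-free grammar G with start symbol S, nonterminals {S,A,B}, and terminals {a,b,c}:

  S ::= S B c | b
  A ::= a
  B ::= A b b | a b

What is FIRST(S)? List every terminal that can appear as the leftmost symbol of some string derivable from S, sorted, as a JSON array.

FIRST iteration:
iter 1:
  A via A→a: +{a}
  B via B→A b b: +{a}
  S via S→b: +{b}
  FIRST[S]={b}  FIRST[A]={a}  FIRST[B]={a}
iter 2: — fixpoint
  FIRST[S]={b}  FIRST[A]={a}  FIRST[B]={a}

FIRST(S) = ["b"]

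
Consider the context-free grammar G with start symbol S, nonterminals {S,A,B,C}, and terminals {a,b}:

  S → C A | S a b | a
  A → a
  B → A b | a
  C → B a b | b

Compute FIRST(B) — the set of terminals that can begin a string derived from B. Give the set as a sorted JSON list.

FIRST iteration:
pass 1:
  A via A→a: +{a}
  B via B→A b: +{a}
  C via C→B a b: +{a}
  C via C→b: +{b}
  S via S→C A: +{a,b}
  FIRST[S]={a,b}  FIRST[A]={a}  FIRST[B]={a}  FIRST[C]={a,b}
pass 2: done
  FIRST[S]={a,b}  FIRST[A]={a}  FIRST[B]={a}  FIRST[C]={a,b}

FIRST(B) = ["a"]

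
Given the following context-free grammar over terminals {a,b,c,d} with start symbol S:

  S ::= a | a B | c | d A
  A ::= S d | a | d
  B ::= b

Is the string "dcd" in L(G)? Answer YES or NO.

CNF form of G:
  S -> T0 A | T1 B | a | c
  A -> S T0 | a | d
  B -> b
  T0 -> d
  T1 -> a

Fill CYK table bottom-up:
  cell(0,0) d: {A,T0}  orig:{A}
  cell(1,1) c: {S}
  cell(2,2) d: {A,T0}  orig:{A}
  cell(0,1) dc: ∅
  cell(1,2) cd: {A}
  cell(0,2) dcd: {S}

S ∈ T[0,2] ⇒ YES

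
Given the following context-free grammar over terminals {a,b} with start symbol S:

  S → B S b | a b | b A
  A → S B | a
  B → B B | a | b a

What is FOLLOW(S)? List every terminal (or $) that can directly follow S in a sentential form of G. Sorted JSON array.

FIRST sets, iterate to fixpoint:
[1]
  A via A→a: +{a}
  B via B→a: +{a}
  B via B→b a: +{b}
  S via S→B S b: +{a,b}
  FIRST[S]={a,b}  FIRST[A]={a}  FIRST[B]={a,b}
[2]
  A via A→S B: +{b}
  FIRST[S]={a,b}  FIRST[A]={a,b}  FIRST[B]={a,b}
[3] — fixpoint
  FIRST[S]={a,b}  FIRST[A]={a,b}  FIRST[B]={a,b}

Compute FOLLOW by fixpoint:
FOLLOW(S) := {$}
pass 1:
  A→S B: FOLLOW(S) ⊇ FIRST(B) = {a,b}; new: +{a,b}
  B→B B: FOLLOW(B) ⊇ FIRST(B) = {a,b}; new: +{a,b}
  S→b A: FOLLOW(A) ⊇ FOLLOW(S) ⊇ {$,a,b}; new: +{$,a,b}
  FOLLOW(S)={$,a,b}  FOLLOW(A)={$,a,b}  FOLLOW(B)={a,b}
pass 2:
  A→S B: FOLLOW(B) ⊇ FOLLOW(A) ⊇ {$,a,b}; new: +{$}
  FOLLOW(S)={$,a,b}  FOLLOW(A)={$,a,b}  FOLLOW(B)={$,a,b}
pass 3: done
  FOLLOW(S)={$,a,b}  FOLLOW(A)={$,a,b}  FOLLOW(B)={$,a,b}

FOLLOW(S) = ["$", "a", "b"]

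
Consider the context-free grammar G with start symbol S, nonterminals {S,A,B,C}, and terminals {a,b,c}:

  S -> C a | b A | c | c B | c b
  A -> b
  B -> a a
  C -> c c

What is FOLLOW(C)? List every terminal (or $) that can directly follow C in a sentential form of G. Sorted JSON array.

FIRST sets, iterate to fixpoint:
pass 1:
  A via A→b: +{b}
  B via B→a a: +{a}
  C via C→c c: +{c}
  S via S→C a: +{c}
  S via S→b A: +{b}
  S: {b,c}  A: {b}  B: {a}  C: {c}
pass 2: done
  S: {b,c}  A: {b}  B: {a}  C: {c}

Compute FOLLOW by fixpoint:
seed FOLLOW(S) with $
pass 1:
  S→C a: FOLLOW(C) ⊇ FIRST(a) = {a}; new: +{a}
  S→b A: FOLLOW(A) ⊇ FOLLOW(S) ⊇ {$}; new: +{$}
  S→c B: FOLLOW(B) ⊇ FOLLOW(S) ⊇ {$}; new: +{$}
  S: {$}  A: {$}  B: {$}  C: {a}
pass 2: (no change)
  S: {$}  A: {$}  B: {$}  C: {a}

FOLLOW(C) = ["a"]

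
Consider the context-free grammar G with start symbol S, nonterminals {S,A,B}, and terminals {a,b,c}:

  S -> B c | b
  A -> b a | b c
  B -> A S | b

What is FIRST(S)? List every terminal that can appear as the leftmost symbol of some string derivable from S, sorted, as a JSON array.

FIRST iteration:
iter 1:
  A via A→b a: +{b}
  B via B→A S: +{b}
  S via S→B c: +{b}
  FIRST(S)={b}  FIRST(A)={b}  FIRST(B)={b}
iter 2: — fixpoint
  FIRST(S)={b}  FIRST(A)={b}  FIRST(B)={b}

FIRST(S) = ["b"]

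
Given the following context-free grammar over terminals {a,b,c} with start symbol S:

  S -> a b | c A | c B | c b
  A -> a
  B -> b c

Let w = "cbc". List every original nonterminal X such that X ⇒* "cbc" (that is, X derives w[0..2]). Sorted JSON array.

CNF form of G:
  S -> T1 A | T1 B | T1 T0 | T2 T0
  A -> a
  B -> T0 T1
  T0 -> b
  T1 -> c
  T2 -> a

CYK table (by increasing span), restricted to cells inside w[0..2]:
  [0..0]={T1}  "c"  orig:{}
  [1..1]={T0}  "b"  orig:{}
  [2..2]={T1}  "c"  orig:{}
  [0..1]={S}  "cb"
  [1..2]={B}  "bc"
  [0..2]={S}  "cbc"

Original NTs in T[0,2] deriving "cbc": ["S"]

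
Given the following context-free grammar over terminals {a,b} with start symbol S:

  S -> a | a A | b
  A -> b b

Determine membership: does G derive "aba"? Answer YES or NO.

Convert to CNF:
  S -> T1 A | a | b
  A -> T0 T0
  T0 -> b
  T1 -> a

CYK table (by increasing span):
  T[0,0] 'a' = {S,T1}  orig:{S}
  T[1,1] 'b' = {S,T0}  orig:{S}
  T[2,2] 'a' = {S,T1}  orig:{S}
  T[0,1] 'ab' = ∅
  T[1,2] 'ba' = ∅
  T[0,2] 'aba' = ∅

S ∉ T[0,2] ⇒ NO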